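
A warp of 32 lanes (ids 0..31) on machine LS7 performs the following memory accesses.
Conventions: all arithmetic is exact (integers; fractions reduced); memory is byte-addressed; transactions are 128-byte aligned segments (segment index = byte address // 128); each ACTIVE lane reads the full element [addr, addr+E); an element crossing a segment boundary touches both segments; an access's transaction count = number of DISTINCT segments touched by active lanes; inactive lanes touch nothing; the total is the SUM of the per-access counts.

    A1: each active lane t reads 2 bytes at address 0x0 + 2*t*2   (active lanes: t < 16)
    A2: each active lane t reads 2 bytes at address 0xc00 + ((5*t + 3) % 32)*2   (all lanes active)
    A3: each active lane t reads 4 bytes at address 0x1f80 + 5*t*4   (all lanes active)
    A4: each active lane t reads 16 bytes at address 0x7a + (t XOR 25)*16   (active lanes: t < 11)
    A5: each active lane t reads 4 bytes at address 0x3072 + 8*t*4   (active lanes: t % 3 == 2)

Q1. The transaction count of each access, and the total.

A1: 1 transaction
A2: 1 transaction
A3: 5 transactions
A4: 3 transactions
A5: 8 transactions

Answer: 1,1,5,3,8; total 18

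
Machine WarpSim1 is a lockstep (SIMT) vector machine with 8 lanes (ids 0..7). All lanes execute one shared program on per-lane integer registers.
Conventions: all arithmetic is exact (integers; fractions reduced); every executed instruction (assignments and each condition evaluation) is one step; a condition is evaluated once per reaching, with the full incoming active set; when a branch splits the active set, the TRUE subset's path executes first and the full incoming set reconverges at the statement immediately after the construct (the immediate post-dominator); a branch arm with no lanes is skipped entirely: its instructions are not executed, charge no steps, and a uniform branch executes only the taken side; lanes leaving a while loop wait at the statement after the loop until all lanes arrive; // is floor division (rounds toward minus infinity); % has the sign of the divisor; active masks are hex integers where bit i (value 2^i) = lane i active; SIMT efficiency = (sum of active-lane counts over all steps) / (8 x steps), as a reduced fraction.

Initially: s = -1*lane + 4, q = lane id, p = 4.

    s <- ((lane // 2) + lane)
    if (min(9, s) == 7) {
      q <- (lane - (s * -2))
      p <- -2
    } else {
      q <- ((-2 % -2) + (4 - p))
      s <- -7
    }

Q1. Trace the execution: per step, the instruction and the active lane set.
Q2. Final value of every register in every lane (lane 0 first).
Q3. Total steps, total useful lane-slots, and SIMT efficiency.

step 0: s <- ((lane // 2) + lane)    0xff
step 1: eval (min(9, s) == 7)        0xff
step 2: q <- (lane - (s * -2))       0x20
step 3: p <- -2                      0x20
step 4: q <- ((-2 % -2) + (4 - p))   0xdf
step 5: s <- -7                      0xdf

Answer: 6 steps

s: -7,-7,-7,-7,-7,7,-7,-7
q: 0,0,0,0,0,19,0,0
p: 4,4,4,4,4,-2,4,4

steps = 6; useful = 32; efficiency = 32/48 = 2/3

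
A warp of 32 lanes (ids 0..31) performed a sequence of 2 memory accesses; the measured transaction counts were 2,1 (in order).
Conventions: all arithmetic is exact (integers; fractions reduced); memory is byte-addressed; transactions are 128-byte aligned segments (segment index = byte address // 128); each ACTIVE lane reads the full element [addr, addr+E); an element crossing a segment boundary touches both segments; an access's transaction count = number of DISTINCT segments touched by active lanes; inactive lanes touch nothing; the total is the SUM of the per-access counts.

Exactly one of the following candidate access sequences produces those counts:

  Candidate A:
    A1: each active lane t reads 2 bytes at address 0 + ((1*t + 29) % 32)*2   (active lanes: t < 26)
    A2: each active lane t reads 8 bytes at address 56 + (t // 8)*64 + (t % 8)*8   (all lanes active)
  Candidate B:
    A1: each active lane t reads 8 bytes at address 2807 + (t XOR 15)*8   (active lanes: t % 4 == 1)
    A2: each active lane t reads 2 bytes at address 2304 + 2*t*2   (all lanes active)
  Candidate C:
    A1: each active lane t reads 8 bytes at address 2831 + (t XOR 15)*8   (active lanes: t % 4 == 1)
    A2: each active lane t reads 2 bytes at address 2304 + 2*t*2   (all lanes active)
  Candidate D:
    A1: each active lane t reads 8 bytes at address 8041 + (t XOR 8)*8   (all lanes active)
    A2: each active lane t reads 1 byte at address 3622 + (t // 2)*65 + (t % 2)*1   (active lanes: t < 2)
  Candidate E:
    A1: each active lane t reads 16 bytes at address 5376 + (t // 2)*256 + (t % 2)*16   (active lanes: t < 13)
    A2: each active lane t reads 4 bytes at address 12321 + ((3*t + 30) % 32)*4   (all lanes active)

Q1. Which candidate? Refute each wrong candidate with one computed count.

A: A1 gives 1 transaction, not 2
C: A1 gives 3 transactions, not 2
D: A1 gives 3 transactions, not 2
E: A1 gives 7 transactions, not 2
B: all counts match (2,1)

Answer: B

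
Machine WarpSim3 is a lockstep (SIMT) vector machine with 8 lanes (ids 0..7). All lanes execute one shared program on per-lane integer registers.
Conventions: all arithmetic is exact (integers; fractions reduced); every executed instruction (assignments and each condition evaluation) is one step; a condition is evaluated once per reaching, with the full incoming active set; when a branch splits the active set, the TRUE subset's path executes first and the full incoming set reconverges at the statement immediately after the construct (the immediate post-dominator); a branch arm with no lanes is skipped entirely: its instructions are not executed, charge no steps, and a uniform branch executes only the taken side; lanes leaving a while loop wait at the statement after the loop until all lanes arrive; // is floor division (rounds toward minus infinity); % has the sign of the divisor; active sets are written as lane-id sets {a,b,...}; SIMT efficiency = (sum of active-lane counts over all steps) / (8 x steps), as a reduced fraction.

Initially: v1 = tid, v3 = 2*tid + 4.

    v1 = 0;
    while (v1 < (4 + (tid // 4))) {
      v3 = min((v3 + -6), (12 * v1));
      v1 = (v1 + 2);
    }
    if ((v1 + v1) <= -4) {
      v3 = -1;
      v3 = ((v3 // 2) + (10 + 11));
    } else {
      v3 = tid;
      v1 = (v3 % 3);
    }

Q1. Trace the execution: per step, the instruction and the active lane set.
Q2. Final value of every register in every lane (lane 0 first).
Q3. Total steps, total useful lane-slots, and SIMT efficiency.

step 0: v1 <- 0                      {0,1,2,3,4,5,6,7}
step 1: eval (v1 < (4 + (tid // 4))) {0,1,2,3,4,5,6,7}
step 2: v3 <- min((v3 + -6), (12 * v1)) {0,1,2,3,4,5,6,7}
step 3: v1 <- (v1 + 2)               {0,1,2,3,4,5,6,7}
step 4: eval (v1 < (4 + (tid // 4))) {0,1,2,3,4,5,6,7}
step 5: v3 <- min((v3 + -6), (12 * v1)) {0,1,2,3,4,5,6,7}
step 6: v1 <- (v1 + 2)               {0,1,2,3,4,5,6,7}
step 7: eval (v1 < (4 + (tid // 4))) {0,1,2,3,4,5,6,7}
step 8: v3 <- min((v3 + -6), (12 * v1)) {4,5,6,7}
step 9: v1 <- (v1 + 2)               {4,5,6,7}
step 10: eval (v1 < (4 + (tid // 4))) {4,5,6,7}
step 11: eval ((v1 + v1) <= -4)       {0,1,2,3,4,5,6,7}
step 12: v3 <- tid                    {0,1,2,3,4,5,6,7}
step 13: v1 <- (v3 % 3)               {0,1,2,3,4,5,6,7}

Answer: 14 steps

v1: 0,1,2,0,1,2,0,1
v3: 0,1,2,3,4,5,6,7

steps = 14; useful = 100; efficiency = 100/112 = 25/28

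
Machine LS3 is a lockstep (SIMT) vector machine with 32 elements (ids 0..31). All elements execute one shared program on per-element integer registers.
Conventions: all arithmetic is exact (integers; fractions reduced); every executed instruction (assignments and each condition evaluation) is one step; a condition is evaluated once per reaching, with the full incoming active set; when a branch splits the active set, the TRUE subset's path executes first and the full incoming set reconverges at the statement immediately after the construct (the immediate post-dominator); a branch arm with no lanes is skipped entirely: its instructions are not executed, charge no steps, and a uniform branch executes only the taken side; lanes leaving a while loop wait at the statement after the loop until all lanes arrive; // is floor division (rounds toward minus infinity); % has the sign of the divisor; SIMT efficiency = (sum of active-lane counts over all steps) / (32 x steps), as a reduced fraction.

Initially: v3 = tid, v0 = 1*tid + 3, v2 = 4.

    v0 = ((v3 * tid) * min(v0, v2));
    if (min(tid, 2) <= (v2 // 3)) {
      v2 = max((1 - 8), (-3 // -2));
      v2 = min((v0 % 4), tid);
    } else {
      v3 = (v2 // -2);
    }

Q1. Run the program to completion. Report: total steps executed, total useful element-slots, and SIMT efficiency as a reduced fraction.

Answer: 5 steps, 98 useful, 49/80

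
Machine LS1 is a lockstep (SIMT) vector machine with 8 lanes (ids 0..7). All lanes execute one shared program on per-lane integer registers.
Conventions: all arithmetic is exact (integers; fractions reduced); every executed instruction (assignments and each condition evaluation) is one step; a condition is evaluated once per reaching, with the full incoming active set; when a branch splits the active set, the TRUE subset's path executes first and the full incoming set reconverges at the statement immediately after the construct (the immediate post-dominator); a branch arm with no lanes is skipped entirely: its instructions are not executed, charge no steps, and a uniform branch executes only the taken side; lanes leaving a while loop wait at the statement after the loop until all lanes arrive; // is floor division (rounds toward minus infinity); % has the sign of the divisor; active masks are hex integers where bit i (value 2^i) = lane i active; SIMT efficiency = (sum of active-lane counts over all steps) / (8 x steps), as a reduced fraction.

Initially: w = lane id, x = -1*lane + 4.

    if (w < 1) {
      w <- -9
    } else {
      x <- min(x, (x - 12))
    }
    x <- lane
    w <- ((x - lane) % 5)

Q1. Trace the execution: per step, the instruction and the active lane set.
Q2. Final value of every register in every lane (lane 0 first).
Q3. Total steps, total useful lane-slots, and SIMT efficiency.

step 0: eval (w < 1)                 0xff
step 1: w <- -9                      0x01
step 2: x <- min(x, (x - 12))        0xfe
step 3: x <- lane                    0xff
step 4: w <- ((x - lane) % 5)        0xff

Answer: 5 steps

w: 0,0,0,0,0,0,0,0
x: 0,1,2,3,4,5,6,7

steps = 5; useful = 32; efficiency = 32/40 = 4/5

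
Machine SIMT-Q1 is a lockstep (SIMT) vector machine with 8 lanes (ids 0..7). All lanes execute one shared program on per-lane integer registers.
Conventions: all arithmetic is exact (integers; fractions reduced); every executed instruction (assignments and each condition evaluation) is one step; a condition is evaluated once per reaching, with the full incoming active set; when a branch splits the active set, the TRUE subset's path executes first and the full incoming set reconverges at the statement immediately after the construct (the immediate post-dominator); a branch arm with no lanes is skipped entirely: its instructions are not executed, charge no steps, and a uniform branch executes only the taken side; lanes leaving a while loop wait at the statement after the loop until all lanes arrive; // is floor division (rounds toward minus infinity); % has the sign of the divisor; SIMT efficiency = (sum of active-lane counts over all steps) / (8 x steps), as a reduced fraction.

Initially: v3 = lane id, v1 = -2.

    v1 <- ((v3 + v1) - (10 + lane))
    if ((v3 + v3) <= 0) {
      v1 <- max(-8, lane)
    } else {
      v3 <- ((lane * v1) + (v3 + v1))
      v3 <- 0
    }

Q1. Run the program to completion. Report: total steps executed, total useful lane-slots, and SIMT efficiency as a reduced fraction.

Answer: 5 steps, 31 useful, 31/40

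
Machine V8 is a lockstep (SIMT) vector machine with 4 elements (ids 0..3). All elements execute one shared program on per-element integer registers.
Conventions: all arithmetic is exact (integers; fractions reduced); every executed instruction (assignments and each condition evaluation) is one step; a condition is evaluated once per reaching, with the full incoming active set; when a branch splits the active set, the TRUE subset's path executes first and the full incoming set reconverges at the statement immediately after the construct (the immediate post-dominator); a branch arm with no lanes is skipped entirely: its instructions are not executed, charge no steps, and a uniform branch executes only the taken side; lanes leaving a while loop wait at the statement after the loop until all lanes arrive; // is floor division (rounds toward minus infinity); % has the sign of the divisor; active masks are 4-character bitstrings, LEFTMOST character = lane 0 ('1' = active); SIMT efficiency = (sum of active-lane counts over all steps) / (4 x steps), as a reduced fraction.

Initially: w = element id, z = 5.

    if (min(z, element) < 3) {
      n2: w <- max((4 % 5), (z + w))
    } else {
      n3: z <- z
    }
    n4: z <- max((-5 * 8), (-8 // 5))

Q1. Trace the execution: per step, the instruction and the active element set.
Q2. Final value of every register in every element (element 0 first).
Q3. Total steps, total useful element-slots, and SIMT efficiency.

step 0: eval (min(z, element) < 3)   1111
step 1: w <- max((4 % 5), (z + w))   1110
step 2: z <- z                       0001
step 3: z <- max((-5 * 8), (-8 // 5)) 1111

Answer: 4 steps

w: 5,6,7,3
z: -2,-2,-2,-2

steps = 4; useful = 12; efficiency = 12/16 = 3/4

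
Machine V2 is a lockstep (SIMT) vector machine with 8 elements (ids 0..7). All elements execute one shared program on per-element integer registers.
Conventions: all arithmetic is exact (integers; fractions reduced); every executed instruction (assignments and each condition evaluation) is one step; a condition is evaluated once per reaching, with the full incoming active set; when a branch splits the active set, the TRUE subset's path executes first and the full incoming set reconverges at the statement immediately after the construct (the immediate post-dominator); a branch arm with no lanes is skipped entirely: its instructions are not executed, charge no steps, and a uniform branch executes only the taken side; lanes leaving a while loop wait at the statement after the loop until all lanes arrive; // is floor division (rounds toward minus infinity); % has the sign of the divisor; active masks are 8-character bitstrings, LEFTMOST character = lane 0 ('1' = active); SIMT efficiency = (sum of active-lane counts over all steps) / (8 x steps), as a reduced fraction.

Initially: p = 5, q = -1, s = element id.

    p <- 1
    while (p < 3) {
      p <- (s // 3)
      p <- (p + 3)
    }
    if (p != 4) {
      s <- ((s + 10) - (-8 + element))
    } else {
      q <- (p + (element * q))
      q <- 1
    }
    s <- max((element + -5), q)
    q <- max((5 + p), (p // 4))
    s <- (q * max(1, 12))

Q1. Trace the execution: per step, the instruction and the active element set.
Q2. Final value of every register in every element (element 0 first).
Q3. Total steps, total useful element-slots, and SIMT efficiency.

step 0: p <- 1                       11111111
step 1: eval (p < 3)                 11111111
step 2: p <- (s // 3)                11111111
step 3: p <- (p + 3)                 11111111
step 4: eval (p < 3)                 11111111
step 5: eval (p != 4)                11111111
step 6: s <- ((s + 10) - (-8 + element)) 11100011
step 7: q <- (p + (element * q))     00011100
step 8: q <- 1                       00011100
step 9: s <- max((element + -5), q)  11111111
step 10: q <- max((5 + p), (p // 4))  11111111
step 11: s <- (q * max(1, 12))        11111111

Answer: 12 steps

p: 3,3,3,4,4,4,5,5
q: 8,8,8,9,9,9,10,10
s: 96,96,96,108,108,108,120,120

steps = 12; useful = 83; efficiency = 83/96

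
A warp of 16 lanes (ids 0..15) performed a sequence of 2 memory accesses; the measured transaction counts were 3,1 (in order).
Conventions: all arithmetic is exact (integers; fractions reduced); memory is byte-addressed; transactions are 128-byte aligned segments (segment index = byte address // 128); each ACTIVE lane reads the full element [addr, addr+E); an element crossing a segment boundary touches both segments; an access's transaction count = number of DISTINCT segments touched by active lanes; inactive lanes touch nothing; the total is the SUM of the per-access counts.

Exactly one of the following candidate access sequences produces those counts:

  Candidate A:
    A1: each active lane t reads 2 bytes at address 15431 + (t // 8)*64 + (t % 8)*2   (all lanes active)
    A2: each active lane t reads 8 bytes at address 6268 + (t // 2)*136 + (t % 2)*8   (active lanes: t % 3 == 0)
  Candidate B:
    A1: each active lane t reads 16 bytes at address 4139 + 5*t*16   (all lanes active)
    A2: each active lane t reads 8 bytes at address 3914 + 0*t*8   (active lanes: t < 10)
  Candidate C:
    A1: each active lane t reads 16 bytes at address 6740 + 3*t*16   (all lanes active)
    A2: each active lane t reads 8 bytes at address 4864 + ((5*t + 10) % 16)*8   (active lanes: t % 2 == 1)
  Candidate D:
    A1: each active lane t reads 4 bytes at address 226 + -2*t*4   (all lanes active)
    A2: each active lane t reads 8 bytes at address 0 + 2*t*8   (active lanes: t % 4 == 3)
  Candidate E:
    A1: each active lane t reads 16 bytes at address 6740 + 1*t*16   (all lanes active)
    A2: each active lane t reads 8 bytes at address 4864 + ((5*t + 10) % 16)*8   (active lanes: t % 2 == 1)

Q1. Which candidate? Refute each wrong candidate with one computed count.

A: A1 gives 2 transactions, not 3
B: A1 gives 10 transactions, not 3
C: A1 gives 7 transactions, not 3
D: A1 gives 2 transactions, not 3
E: all counts match (3,1)

Answer: E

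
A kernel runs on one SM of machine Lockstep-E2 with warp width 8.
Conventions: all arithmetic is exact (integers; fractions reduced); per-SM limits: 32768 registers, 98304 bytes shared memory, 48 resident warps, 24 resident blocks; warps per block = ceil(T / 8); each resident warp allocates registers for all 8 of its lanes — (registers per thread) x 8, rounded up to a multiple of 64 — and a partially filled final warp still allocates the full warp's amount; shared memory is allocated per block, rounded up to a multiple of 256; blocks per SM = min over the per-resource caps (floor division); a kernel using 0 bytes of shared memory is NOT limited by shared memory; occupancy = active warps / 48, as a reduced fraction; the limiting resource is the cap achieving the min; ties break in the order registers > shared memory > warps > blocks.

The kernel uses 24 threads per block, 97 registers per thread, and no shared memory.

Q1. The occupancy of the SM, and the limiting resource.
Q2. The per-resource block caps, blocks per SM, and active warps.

Answer: occupancy 13/16, limited by registers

registers: 13 blocks
shared memory: no limit (kernel uses none)
warps: 16 blocks
blocks: 24 blocks

Answer: 13 blocks, 39 active warps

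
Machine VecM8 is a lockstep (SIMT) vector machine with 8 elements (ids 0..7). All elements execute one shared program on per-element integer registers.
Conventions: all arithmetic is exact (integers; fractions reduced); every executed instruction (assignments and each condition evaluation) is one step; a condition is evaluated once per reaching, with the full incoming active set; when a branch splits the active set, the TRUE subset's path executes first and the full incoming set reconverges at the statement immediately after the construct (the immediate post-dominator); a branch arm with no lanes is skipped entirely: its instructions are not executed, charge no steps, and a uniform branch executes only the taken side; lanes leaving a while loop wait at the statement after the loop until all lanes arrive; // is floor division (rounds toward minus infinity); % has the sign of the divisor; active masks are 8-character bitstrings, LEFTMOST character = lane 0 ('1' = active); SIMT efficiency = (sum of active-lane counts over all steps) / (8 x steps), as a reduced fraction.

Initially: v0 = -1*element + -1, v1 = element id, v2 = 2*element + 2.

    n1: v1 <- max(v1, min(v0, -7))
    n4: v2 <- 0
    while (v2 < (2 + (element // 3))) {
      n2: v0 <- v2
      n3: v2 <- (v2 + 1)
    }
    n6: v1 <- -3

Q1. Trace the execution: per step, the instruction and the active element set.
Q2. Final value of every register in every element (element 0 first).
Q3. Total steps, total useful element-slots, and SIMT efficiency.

step 0: v1 <- max(v1, min(v0, -7))   11111111
step 1: v2 <- 0                      11111111
step 2: eval (v2 < (2 + (element // 3))) 11111111
step 3: v0 <- v2                     11111111
step 4: v2 <- (v2 + 1)               11111111
step 5: eval (v2 < (2 + (element // 3))) 11111111
step 6: v0 <- v2                     11111111
step 7: v2 <- (v2 + 1)               11111111
step 8: eval (v2 < (2 + (element // 3))) 11111111
step 9: v0 <- v2                     00011111
step 10: v2 <- (v2 + 1)               00011111
step 11: eval (v2 < (2 + (element // 3))) 00011111
step 12: v0 <- v2                     00000011
step 13: v2 <- (v2 + 1)               00000011
step 14: eval (v2 < (2 + (element // 3))) 00000011
step 15: v1 <- -3                     11111111

Answer: 16 steps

v0: 1,1,1,2,2,2,3,3
v1: -3,-3,-3,-3,-3,-3,-3,-3
v2: 2,2,2,3,3,3,4,4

steps = 16; useful = 101; efficiency = 101/128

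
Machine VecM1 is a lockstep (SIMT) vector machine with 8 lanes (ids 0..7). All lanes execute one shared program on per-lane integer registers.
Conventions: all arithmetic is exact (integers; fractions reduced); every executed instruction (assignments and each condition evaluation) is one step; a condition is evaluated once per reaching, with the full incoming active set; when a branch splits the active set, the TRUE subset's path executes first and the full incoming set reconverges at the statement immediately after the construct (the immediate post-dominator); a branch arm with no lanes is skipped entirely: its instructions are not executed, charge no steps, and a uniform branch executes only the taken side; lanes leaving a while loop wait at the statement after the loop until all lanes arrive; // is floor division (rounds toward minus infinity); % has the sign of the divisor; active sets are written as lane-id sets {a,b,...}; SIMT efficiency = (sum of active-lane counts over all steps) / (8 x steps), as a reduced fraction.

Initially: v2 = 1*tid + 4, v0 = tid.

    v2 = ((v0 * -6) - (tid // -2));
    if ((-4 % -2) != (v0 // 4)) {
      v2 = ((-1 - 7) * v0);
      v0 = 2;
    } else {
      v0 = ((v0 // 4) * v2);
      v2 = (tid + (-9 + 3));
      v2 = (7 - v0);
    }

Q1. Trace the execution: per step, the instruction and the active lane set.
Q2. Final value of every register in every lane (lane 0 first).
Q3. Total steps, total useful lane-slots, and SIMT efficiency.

step 0: v2 <- ((v0 * -6) - (tid // -2)) {0,1,2,3,4,5,6,7}
step 1: eval ((-4 % -2) != (v0 // 4)) {0,1,2,3,4,5,6,7}
step 2: v2 <- ((-1 - 7) * v0)        {4,5,6,7}
step 3: v0 <- 2                      {4,5,6,7}
step 4: v0 <- ((v0 // 4) * v2)       {0,1,2,3}
step 5: v2 <- (tid + (-9 + 3))       {0,1,2,3}
step 6: v2 <- (7 - v0)               {0,1,2,3}

Answer: 7 steps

v2: 7,7,7,7,-32,-40,-48,-56
v0: 0,0,0,0,2,2,2,2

steps = 7; useful = 36; efficiency = 36/56 = 9/14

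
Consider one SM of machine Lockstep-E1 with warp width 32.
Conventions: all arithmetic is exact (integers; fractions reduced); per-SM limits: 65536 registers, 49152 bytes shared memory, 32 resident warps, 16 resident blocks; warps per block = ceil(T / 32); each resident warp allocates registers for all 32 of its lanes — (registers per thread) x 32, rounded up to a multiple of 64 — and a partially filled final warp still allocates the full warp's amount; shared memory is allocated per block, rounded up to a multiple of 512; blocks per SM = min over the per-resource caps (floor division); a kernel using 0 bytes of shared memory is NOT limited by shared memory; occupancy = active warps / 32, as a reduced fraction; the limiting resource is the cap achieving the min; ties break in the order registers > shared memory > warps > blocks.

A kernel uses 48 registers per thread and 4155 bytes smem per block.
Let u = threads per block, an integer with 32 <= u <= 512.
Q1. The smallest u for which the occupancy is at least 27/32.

Answer: u = 65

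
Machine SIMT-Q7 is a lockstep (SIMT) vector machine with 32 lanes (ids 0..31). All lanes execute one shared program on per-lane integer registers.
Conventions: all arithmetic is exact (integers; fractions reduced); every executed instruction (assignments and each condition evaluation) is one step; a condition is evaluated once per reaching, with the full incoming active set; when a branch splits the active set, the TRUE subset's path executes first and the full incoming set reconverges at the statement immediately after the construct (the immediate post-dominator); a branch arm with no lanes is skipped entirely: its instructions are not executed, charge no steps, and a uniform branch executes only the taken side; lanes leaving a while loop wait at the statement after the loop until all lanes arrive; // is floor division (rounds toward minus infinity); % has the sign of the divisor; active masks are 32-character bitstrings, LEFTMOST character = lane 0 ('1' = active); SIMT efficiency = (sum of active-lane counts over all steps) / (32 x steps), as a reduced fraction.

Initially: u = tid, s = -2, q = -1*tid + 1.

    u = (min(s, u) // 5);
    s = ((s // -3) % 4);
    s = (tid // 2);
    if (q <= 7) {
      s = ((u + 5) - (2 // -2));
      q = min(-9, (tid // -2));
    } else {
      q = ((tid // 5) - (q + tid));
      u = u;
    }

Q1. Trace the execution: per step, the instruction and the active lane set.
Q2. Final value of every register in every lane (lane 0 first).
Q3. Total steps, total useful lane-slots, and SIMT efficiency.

step 0: u <- (min(s, u) // 5)        11111111111111111111111111111111
step 1: s <- ((s // -3) % 4)         11111111111111111111111111111111
step 2: s <- (tid // 2)              11111111111111111111111111111111
step 3: eval (q <= 7)                11111111111111111111111111111111
step 4: s <- ((u + 5) - (2 // -2))   11111111111111111111111111111111
step 5: q <- min(-9, (tid // -2))    11111111111111111111111111111111

Answer: 6 steps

u: -1,-1,-1,-1,-1,-1,-1,-1,-1,-1,-1,-1,-1,-1,-1,-1,-1,-1,-1,-1,-1,-1,-1,-1,-1,-1,-1,-1,-1,-1,-1,-1
s: 5,5,5,5,5,5,5,5,5,5,5,5,5,5,5,5,5,5,5,5,5,5,5,5,5,5,5,5,5,5,5,5
q: -9,-9,-9,-9,-9,-9,-9,-9,-9,-9,-9,-9,-9,-9,-9,-9,-9,-9,-9,-10,-10,-11,-11,-12,-12,-13,-13,-14,-14,-15,-15,-16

steps = 6; useful = 192; efficiency = 192/192 = 1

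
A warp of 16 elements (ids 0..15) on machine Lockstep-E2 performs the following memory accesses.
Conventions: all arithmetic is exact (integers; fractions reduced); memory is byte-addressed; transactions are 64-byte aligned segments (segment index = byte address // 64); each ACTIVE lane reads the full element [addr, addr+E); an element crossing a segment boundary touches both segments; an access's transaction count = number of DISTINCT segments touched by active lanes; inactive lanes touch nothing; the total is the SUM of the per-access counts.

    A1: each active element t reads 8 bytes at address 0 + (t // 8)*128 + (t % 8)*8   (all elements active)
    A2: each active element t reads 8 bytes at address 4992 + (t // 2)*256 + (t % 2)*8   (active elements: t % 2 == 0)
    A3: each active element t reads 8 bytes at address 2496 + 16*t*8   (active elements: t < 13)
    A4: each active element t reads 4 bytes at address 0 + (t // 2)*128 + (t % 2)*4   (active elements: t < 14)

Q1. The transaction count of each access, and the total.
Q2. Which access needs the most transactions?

A1: 2 transactions
A2: 8 transactions
A3: 13 transactions
A4: 7 transactions

Answer: 2,8,13,7; total 30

Answer: A3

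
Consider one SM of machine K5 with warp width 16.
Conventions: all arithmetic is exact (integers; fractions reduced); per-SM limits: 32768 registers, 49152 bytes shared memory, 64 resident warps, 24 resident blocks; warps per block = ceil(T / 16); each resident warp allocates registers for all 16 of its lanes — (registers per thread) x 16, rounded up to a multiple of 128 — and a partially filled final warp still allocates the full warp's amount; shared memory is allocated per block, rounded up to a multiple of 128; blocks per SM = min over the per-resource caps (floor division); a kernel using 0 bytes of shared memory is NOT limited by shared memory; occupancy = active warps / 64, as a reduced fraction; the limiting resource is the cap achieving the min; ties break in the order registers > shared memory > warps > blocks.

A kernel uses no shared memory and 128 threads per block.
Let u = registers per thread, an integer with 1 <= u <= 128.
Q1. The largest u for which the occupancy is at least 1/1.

Answer: u = 32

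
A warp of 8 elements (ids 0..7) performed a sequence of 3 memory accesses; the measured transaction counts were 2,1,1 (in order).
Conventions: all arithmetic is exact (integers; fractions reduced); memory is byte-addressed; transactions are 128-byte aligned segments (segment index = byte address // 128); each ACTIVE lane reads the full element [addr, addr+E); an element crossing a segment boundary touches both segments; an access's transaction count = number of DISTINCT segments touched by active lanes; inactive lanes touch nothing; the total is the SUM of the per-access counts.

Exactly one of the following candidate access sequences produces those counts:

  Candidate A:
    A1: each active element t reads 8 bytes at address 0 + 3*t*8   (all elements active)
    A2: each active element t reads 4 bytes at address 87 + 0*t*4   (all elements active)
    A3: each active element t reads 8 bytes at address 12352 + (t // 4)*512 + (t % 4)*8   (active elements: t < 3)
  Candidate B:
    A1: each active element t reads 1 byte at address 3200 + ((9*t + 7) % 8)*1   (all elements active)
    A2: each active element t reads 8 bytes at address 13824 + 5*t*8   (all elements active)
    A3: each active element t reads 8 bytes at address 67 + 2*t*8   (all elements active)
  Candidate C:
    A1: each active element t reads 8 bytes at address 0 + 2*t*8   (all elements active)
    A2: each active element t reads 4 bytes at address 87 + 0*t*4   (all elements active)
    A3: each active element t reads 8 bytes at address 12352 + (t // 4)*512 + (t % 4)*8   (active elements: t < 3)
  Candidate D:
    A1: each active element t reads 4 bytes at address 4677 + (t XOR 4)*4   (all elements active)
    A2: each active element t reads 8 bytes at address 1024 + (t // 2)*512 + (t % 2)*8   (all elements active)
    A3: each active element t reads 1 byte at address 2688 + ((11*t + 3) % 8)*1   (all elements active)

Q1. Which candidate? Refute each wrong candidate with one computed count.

B: A1 gives 1 transaction, not 2
C: A1 gives 1 transaction, not 2
D: A1 gives 1 transaction, not 2
A: all counts match (2,1,1)

Answer: A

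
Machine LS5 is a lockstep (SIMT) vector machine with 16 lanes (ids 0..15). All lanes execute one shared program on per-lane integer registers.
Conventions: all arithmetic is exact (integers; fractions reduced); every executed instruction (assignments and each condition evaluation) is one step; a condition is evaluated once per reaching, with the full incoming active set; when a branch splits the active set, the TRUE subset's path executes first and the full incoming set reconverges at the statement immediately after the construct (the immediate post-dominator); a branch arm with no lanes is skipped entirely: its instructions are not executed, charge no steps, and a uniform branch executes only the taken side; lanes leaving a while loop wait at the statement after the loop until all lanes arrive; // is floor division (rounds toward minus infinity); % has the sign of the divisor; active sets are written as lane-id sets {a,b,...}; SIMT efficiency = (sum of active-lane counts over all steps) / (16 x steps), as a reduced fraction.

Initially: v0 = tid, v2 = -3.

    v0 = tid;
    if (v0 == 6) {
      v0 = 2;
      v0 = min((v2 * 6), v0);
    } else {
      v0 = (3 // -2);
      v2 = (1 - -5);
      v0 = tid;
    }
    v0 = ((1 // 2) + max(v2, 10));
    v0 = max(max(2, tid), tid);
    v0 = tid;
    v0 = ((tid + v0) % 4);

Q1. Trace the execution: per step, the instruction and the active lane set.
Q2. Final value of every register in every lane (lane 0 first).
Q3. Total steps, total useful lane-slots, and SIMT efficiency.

step 0: v0 <- tid                    {0,1,2,3,4,5,6,7,8,9,10,11,12,13,14,15}
step 1: eval (v0 == 6)               {0,1,2,3,4,5,6,7,8,9,10,11,12,13,14,15}
step 2: v0 <- 2                      {6}
step 3: v0 <- min((v2 * 6), v0)      {6}
step 4: v0 <- (3 // -2)              {0,1,2,3,4,5,7,8,9,10,11,12,13,14,15}
step 5: v2 <- (1 - -5)               {0,1,2,3,4,5,7,8,9,10,11,12,13,14,15}
step 6: v0 <- tid                    {0,1,2,3,4,5,7,8,9,10,11,12,13,14,15}
step 7: v0 <- ((1 // 2) + max(v2, 10)) {0,1,2,3,4,5,6,7,8,9,10,11,12,13,14,15}
step 8: v0 <- max(max(2, tid), tid)  {0,1,2,3,4,5,6,7,8,9,10,11,12,13,14,15}
step 9: v0 <- tid                    {0,1,2,3,4,5,6,7,8,9,10,11,12,13,14,15}
step 10: v0 <- ((tid + v0) % 4)       {0,1,2,3,4,5,6,7,8,9,10,11,12,13,14,15}

Answer: 11 steps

v0: 0,2,0,2,0,2,0,2,0,2,0,2,0,2,0,2
v2: 6,6,6,6,6,6,-3,6,6,6,6,6,6,6,6,6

steps = 11; useful = 143; efficiency = 143/176 = 13/16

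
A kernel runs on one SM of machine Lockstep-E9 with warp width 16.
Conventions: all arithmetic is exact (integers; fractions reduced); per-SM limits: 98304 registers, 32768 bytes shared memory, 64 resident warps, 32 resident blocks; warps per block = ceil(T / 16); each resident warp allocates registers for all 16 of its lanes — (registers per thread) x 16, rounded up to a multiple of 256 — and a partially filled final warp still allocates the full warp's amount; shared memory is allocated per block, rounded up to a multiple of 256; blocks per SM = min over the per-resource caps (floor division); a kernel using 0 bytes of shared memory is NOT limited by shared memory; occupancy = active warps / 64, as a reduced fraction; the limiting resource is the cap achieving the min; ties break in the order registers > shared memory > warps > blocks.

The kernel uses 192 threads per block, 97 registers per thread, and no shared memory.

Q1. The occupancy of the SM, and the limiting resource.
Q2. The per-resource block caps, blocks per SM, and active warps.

Answer: occupancy 3/4, limited by registers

registers: 4 blocks
shared memory: no limit (kernel uses none)
warps: 5 blocks
blocks: 32 blocks

Answer: 4 blocks, 48 active warps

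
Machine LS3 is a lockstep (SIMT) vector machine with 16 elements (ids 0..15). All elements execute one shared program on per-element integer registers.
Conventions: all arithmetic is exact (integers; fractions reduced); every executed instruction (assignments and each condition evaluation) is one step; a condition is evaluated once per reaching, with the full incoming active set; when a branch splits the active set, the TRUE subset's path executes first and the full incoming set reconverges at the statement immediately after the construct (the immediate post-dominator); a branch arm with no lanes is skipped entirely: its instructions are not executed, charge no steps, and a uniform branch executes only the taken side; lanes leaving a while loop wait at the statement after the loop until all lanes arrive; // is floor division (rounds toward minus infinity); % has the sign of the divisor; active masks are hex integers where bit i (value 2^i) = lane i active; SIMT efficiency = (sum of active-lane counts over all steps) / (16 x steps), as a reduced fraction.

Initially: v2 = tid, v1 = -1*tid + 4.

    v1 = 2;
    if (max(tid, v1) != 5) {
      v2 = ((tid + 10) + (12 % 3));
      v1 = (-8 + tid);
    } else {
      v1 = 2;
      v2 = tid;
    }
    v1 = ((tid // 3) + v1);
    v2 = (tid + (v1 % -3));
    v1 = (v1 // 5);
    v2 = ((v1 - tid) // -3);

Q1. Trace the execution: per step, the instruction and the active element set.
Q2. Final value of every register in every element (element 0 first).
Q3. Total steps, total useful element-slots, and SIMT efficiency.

step 0: v1 <- 2                      0xffff
step 1: eval (max(tid, v1) != 5)     0xffff
step 2: v2 <- ((tid + 10) + (12 % 3)) 0xffdf
step 3: v1 <- (-8 + tid)             0xffdf
step 4: v1 <- 2                      0x0020
step 5: v2 <- tid                    0x0020
step 6: v1 <- ((tid // 3) + v1)      0xffff
step 7: v2 <- (tid + (v1 % -3))      0xffff
step 8: v1 <- (v1 // 5)              0xffff
step 9: v2 <- ((v1 - tid) // -3)     0xffff

Answer: 10 steps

v2: 0,1,1,1,1,1,2,2,2,3,3,3,3,4,4,4
v1: -2,-2,-2,-1,-1,0,0,0,0,0,1,1,1,1,2,2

steps = 10; useful = 128; efficiency = 128/160 = 4/5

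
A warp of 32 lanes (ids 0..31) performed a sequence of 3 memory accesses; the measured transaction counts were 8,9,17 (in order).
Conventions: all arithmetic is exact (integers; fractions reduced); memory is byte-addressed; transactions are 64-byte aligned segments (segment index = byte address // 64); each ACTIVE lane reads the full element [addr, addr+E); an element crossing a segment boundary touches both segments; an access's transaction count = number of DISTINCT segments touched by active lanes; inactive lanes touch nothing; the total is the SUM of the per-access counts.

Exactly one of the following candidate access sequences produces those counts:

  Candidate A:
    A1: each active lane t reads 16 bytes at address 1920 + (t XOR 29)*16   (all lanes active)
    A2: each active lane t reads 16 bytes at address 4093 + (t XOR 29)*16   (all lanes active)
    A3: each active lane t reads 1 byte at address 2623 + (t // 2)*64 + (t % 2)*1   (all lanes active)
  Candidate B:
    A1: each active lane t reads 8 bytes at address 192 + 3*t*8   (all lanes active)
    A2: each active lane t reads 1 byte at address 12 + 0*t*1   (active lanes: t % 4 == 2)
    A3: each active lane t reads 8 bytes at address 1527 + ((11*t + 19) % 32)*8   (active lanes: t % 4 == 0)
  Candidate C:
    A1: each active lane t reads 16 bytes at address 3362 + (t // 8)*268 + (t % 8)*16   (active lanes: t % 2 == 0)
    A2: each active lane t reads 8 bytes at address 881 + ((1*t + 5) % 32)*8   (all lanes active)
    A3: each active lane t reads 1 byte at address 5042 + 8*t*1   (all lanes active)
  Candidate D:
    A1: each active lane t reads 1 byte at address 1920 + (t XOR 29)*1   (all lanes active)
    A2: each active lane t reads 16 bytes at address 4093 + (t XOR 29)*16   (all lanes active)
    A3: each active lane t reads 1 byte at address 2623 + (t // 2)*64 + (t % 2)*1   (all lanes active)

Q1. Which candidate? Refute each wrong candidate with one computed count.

B: A1 gives 12 transactions, not 8
C: A1 gives 11 transactions, not 8
D: A1 gives 1 transaction, not 8
A: all counts match (8,9,17)

Answer: A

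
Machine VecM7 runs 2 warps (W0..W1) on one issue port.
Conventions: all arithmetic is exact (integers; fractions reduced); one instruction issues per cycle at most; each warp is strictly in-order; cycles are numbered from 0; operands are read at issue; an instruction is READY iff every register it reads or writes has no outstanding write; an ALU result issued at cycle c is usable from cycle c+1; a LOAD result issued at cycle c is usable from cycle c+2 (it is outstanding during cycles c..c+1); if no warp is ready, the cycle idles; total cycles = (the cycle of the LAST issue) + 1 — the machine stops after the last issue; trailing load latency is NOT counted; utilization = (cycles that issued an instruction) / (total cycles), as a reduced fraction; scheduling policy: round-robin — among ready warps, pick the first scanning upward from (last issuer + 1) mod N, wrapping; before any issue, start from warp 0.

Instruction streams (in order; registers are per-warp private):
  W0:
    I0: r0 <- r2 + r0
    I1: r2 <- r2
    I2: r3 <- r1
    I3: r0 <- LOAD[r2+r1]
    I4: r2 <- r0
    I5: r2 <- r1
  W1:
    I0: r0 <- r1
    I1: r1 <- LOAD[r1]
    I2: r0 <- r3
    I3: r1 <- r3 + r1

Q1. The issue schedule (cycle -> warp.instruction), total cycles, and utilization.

cycle 0: W0.I0
cycle 1: W1.I0
cycle 2: W0.I1
cycle 3: W1.I1
cycle 4: W0.I2
cycle 5: W1.I2
cycle 6: W0.I3
cycle 7: W1.I3
cycle 8: W0.I4
cycle 9: W0.I5

Answer: 10 cycles, utilization 1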